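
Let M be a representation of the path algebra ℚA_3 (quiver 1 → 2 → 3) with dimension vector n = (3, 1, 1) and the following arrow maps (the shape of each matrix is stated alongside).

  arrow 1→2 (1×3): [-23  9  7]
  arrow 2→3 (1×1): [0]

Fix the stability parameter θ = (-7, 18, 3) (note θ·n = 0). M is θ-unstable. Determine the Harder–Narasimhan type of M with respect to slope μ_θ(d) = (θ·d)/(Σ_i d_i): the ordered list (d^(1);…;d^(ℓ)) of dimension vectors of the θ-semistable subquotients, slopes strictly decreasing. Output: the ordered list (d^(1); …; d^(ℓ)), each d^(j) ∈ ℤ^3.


Via rank(M_{q-1}∘⋯∘M_p): M ≅ I[1,1]^2, I[1,2], I[3,3].
μ_θ-semistable layers: μ^(1)=18; μ^(2)=3; μ^(3)=-7

((0, 1, 0); (0, 0, 1); (3, 0, 0))


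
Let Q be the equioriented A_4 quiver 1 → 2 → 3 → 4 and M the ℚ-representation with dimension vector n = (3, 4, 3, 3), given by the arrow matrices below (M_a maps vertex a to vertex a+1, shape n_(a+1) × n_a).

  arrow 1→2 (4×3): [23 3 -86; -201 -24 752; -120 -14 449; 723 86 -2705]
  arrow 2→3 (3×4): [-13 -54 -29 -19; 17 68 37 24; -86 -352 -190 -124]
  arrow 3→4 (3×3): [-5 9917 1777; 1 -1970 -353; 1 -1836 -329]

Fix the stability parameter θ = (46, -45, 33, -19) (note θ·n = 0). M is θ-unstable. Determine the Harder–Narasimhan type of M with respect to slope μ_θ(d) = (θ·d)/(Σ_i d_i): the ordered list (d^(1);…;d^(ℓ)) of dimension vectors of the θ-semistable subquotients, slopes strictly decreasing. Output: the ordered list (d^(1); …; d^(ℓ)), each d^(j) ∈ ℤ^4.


Interval decomposition of M: I[1,2], I[1,4]^2, I[2,2], I[3,3], I[4,4].
HN type (ℓ=5): μ^(1)=33; μ^(2)=7; μ^(3)=1/2; μ^(4)=-19; μ^(5)=-45

((0, 0, 1, 0); (0, 0, 2, 2); (3, 3, 0, 0); (0, 0, 0, 1); (0, 1, 0, 0))


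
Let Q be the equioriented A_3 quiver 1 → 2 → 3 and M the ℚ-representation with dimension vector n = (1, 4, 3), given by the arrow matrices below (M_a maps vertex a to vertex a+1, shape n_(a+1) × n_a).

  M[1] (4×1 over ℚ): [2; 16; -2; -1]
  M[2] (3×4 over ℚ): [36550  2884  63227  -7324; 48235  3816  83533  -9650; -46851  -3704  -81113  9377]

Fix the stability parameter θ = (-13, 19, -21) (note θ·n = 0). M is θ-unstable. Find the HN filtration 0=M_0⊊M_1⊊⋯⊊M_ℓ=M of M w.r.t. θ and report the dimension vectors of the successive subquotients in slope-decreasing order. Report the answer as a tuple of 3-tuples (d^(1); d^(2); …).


Barcode: M ≅ I[1,3], I[2,2], I[2,3]^2. HN layers by μ_θ (3 steps, strictly decreasing):
  μ^(1)=19; μ^(2)=-1; μ^(3)=-13

((0, 1, 0); (0, 3, 3); (1, 0, 0))


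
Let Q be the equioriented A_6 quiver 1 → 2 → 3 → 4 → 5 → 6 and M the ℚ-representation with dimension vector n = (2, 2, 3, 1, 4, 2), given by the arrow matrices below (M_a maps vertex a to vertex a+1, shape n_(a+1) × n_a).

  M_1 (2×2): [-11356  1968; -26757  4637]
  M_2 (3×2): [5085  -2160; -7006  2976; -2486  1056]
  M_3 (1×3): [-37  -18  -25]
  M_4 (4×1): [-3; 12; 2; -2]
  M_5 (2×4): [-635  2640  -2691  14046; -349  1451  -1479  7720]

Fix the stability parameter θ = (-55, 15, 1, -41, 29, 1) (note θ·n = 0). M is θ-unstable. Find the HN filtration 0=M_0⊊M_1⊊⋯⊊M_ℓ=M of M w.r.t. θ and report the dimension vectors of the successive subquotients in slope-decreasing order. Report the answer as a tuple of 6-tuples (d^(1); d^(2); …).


Interval decomposition of M: I[1,2], I[1,6], I[3,3]^2, I[5,5]^2, I[5,6].
HN type (ℓ=5): μ^(1)=29; μ^(2)=15; μ^(3)=1; μ^(4)=-25/3; μ^(5)=-55

((0, 0, 0, 0, 2, 0); (0, 1, 0, 0, 2, 2); (0, 0, 2, 0, 0, 0); (0, 1, 1, 1, 0, 0); (2, 0, 0, 0, 0, 0))


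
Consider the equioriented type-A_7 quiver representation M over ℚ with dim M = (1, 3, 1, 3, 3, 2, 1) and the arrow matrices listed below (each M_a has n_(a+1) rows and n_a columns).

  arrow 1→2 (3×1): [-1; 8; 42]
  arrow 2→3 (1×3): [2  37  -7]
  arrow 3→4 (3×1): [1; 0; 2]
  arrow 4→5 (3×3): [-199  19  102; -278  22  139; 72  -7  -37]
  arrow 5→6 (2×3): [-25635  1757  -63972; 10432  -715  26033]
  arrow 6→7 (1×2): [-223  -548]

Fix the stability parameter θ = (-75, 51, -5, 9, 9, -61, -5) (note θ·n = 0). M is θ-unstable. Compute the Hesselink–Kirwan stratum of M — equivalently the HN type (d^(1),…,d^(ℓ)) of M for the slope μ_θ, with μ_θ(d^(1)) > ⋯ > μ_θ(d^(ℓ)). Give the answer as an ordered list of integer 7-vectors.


Via rank(M_{q-1}∘⋯∘M_p): M ≅ I[1,2], I[2,2], I[2,7], I[4,5], I[4,6].
μ_θ-semistable layers: μ^(1)=51; μ^(2)=9; μ^(3)=-1/3; μ^(4)=-43/3; μ^(5)=-75

((0, 2, 0, 0, 0, 0, 0); (0, 0, 0, 1, 1, 0, 0); (0, 1, 1, 1, 1, 1, 1); (0, 0, 0, 1, 1, 1, 0); (1, 0, 0, 0, 0, 0, 0))


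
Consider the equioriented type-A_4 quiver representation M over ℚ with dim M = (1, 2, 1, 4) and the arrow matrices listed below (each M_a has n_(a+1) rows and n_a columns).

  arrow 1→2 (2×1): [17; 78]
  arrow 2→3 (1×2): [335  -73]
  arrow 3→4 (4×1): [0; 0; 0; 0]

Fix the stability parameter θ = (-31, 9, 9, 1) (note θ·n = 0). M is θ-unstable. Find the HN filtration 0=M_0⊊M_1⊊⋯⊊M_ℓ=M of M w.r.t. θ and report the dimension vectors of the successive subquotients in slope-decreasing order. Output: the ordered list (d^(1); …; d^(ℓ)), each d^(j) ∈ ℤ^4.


Via rank(M_{q-1}∘⋯∘M_p): M ≅ I[1,3], I[2,2], I[4,4]^4.
μ_θ-semistable layers: μ^(1)=9; μ^(2)=1; μ^(3)=-31

((0, 2, 1, 0); (0, 0, 0, 4); (1, 0, 0, 0))


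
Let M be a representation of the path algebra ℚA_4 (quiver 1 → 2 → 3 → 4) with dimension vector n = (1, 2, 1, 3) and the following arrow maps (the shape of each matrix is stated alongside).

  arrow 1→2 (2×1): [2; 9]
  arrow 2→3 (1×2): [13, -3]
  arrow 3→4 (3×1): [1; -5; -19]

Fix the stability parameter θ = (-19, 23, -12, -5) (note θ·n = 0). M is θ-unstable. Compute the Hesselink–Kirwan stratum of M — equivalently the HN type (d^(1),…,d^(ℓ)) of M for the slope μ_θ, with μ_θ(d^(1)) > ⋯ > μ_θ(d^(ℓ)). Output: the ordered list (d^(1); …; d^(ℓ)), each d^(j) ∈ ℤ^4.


Barcode: M ≅ I[1,4], I[2,2], I[4,4]^2. HN layers by μ_θ (4 steps, strictly decreasing):
  μ^(1)=23; μ^(2)=2; μ^(3)=-5; μ^(4)=-19

((0, 1, 0, 0); (0, 1, 1, 1); (0, 0, 0, 2); (1, 0, 0, 0))


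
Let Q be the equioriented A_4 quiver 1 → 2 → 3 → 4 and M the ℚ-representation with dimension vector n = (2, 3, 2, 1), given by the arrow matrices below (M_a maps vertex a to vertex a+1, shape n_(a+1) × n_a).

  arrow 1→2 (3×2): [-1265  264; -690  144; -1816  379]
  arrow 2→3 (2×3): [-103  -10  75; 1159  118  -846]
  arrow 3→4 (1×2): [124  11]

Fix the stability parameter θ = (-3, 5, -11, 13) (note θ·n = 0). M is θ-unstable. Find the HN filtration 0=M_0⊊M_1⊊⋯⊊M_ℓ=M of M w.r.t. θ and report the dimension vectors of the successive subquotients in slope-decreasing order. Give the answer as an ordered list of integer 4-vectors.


Barcode: M ≅ I[1,3], I[1,4], I[2,2]. HN layers by μ_θ (3 steps, strictly decreasing):
  μ^(1)=13; μ^(2)=5; μ^(3)=-3

((0, 0, 0, 1); (0, 1, 0, 0); (2, 2, 2, 0))


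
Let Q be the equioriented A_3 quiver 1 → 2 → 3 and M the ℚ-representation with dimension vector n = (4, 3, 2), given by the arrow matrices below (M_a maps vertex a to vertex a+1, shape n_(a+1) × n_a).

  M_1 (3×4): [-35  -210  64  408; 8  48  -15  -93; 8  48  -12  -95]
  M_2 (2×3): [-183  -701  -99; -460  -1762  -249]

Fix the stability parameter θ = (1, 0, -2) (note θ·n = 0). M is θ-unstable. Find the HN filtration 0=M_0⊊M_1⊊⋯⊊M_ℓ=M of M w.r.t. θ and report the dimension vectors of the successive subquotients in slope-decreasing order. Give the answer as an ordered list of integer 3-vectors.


Via rank(M_{q-1}∘⋯∘M_p): M ≅ I[1,1], I[1,2], I[1,3]^2.
μ_θ-semistable layers: μ^(1)=1; μ^(2)=1/2; μ^(3)=-1/3

((1, 0, 0); (1, 1, 0); (2, 2, 2))


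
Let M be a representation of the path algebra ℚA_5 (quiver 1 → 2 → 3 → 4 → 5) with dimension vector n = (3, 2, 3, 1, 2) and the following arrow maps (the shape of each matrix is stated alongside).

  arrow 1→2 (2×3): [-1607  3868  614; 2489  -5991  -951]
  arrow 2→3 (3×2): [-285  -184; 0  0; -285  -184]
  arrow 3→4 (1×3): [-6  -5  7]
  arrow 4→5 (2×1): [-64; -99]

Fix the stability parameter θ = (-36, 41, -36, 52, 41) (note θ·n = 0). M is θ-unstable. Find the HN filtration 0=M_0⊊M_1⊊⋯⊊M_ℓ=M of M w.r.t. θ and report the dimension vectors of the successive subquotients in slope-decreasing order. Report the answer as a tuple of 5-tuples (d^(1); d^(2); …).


Interval decomposition of M: I[1,1], I[1,2], I[1,5], I[3,3]^2, I[5,5].
HN type (ℓ=4): μ^(1)=93/2; μ^(2)=41; μ^(3)=5/2; μ^(4)=-36

((0, 0, 0, 1, 1); (0, 1, 0, 0, 1); (0, 1, 1, 0, 0); (3, 0, 2, 0, 0))


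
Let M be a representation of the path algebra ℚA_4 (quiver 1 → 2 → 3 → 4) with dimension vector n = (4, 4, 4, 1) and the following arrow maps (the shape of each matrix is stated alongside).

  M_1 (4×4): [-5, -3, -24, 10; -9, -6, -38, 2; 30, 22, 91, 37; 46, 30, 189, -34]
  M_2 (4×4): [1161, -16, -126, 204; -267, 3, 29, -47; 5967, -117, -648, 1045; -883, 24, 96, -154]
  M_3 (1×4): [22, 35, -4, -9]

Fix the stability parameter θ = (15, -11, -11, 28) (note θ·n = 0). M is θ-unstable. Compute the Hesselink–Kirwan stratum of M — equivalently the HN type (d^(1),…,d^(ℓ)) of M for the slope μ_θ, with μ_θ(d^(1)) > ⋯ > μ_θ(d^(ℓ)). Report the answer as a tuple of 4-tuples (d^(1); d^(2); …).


Via rank(M_{q-1}∘⋯∘M_p): M ≅ I[1,3]^3, I[1,4].
μ_θ-semistable layers: μ^(1)=28; μ^(2)=-7/3

((0, 0, 0, 1); (4, 4, 4, 0))


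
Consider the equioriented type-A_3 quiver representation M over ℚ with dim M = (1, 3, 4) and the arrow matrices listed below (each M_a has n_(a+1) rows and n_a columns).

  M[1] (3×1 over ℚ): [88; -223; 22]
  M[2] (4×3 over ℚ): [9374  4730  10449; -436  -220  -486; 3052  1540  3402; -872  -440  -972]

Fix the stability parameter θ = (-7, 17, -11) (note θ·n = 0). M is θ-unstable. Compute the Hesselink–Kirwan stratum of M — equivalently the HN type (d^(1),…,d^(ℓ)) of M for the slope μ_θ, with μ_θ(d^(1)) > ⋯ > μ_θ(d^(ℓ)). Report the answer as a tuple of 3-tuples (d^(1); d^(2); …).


Barcode: M ≅ I[1,2], I[2,2], I[2,3], I[3,3]^3. HN layers by μ_θ (4 steps, strictly decreasing):
  μ^(1)=17; μ^(2)=3; μ^(3)=-7; μ^(4)=-11

((0, 2, 0); (0, 1, 1); (1, 0, 0); (0, 0, 3))


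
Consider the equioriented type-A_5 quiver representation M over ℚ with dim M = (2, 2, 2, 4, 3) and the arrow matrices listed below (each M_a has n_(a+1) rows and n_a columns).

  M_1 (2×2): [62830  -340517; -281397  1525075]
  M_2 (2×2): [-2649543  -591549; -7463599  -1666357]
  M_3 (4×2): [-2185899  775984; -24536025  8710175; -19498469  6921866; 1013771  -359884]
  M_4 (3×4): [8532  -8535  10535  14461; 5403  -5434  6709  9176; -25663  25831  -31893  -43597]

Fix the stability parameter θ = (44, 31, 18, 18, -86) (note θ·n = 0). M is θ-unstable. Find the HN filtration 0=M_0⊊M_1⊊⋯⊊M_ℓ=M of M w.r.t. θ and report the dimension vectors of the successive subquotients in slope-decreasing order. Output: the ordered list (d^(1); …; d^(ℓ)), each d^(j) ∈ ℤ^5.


Via rank(M_{q-1}∘⋯∘M_p): M ≅ I[1,2], I[1,5], I[3,5], I[4,4], I[4,5].
μ_θ-semistable layers: μ^(1)=75/2; μ^(2)=18; μ^(3)=5; μ^(4)=-50/3; μ^(5)=-34

((1, 1, 0, 0, 0); (0, 0, 0, 1, 0); (1, 1, 1, 1, 1); (0, 0, 1, 1, 1); (0, 0, 0, 1, 1))


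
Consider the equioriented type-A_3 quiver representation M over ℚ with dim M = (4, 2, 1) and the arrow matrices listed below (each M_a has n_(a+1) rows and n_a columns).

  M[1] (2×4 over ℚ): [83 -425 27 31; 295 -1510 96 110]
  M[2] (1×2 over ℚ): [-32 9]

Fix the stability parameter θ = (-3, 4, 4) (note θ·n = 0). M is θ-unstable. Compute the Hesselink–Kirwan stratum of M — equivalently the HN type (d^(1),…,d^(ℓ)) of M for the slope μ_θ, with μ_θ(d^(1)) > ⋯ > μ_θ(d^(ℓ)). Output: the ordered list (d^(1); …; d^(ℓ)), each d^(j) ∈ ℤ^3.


Via rank(M_{q-1}∘⋯∘M_p): M ≅ I[1,1]^2, I[1,2], I[1,3].
μ_θ-semistable layers: μ^(1)=4; μ^(2)=-3

((0, 2, 1); (4, 0, 0))


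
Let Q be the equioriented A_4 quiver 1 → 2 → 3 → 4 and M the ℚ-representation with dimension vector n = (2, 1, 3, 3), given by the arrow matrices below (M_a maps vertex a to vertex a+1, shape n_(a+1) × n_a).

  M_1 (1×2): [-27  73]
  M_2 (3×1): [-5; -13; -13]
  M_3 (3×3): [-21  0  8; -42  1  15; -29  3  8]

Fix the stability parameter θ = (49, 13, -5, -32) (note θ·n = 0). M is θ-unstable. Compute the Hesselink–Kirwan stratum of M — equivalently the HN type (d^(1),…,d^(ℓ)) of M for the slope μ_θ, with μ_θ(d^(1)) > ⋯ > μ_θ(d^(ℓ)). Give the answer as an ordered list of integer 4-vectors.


Interval decomposition of M: I[1,1], I[1,4], I[3,4]^2.
HN type (ℓ=3): μ^(1)=49; μ^(2)=25/4; μ^(3)=-37/2

((1, 0, 0, 0); (1, 1, 1, 1); (0, 0, 2, 2))


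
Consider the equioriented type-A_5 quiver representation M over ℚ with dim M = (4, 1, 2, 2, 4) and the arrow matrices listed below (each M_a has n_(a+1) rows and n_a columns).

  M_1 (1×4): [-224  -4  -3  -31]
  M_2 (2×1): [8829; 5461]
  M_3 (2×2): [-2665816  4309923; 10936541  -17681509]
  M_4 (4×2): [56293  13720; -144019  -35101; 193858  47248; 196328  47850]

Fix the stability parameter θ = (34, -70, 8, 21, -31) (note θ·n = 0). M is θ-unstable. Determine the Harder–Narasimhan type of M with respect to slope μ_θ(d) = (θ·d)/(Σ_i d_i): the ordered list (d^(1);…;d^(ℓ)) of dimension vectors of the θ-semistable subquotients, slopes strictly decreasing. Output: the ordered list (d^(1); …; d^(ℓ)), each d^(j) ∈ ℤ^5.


Barcode: M ≅ I[1,1]^3, I[1,5], I[3,5], I[5,5]^2. HN layers by μ_θ (4 steps, strictly decreasing):
  μ^(1)=34; μ^(2)=-2/3; μ^(3)=-18; μ^(4)=-31

((3, 0, 0, 0, 0); (0, 0, 2, 2, 2); (1, 1, 0, 0, 0); (0, 0, 0, 0, 2))


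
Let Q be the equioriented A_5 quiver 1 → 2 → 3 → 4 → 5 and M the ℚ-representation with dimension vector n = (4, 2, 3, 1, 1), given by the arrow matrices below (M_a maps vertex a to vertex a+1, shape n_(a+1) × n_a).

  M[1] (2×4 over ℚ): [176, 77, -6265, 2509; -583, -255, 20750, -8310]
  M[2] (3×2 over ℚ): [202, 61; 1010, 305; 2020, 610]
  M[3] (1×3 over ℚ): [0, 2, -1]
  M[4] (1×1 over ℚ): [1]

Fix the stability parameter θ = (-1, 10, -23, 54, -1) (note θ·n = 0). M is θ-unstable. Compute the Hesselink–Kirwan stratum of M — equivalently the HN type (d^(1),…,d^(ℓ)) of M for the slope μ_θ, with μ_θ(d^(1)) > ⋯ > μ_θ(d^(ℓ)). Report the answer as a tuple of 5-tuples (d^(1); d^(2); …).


Via rank(M_{q-1}∘⋯∘M_p): M ≅ I[1,1]^2, I[1,2], I[1,3], I[3,3], I[3,5].
μ_θ-semistable layers: μ^(1)=53/2; μ^(2)=10; μ^(3)=-1; μ^(4)=-14/3; μ^(5)=-23

((0, 0, 0, 1, 1); (0, 1, 0, 0, 0); (3, 0, 0, 0, 0); (1, 1, 1, 0, 0); (0, 0, 2, 0, 0))


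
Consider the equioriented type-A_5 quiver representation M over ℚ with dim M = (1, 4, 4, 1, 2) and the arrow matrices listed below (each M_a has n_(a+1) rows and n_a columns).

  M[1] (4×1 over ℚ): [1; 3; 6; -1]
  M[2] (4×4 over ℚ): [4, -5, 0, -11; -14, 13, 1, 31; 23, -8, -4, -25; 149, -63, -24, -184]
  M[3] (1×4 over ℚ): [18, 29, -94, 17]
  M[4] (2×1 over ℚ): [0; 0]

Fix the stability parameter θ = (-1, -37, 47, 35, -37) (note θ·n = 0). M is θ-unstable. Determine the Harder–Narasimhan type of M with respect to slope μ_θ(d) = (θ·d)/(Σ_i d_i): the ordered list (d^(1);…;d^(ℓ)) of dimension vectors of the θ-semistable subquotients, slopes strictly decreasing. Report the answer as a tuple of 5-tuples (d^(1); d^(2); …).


Via rank(M_{q-1}∘⋯∘M_p): M ≅ I[1,2], I[2,3]^2, I[2,4], I[3,3], I[5,5]^2.
μ_θ-semistable layers: μ^(1)=47; μ^(2)=41; μ^(3)=-19; μ^(4)=-37

((0, 0, 3, 0, 0); (0, 0, 1, 1, 0); (1, 1, 0, 0, 0); (0, 3, 0, 0, 2))


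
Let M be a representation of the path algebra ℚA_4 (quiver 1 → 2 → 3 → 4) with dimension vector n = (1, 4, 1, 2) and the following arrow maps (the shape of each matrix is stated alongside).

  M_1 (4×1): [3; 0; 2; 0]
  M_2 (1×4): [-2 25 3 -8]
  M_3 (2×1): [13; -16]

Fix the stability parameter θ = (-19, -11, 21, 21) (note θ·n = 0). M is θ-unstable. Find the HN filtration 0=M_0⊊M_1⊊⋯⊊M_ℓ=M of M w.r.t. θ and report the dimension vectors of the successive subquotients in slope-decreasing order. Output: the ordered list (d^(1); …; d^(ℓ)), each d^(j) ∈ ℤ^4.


Barcode: M ≅ I[1,2], I[2,2]^2, I[2,4], I[4,4]. HN layers by μ_θ (3 steps, strictly decreasing):
  μ^(1)=21; μ^(2)=-11; μ^(3)=-19

((0, 0, 1, 2); (0, 4, 0, 0); (1, 0, 0, 0))


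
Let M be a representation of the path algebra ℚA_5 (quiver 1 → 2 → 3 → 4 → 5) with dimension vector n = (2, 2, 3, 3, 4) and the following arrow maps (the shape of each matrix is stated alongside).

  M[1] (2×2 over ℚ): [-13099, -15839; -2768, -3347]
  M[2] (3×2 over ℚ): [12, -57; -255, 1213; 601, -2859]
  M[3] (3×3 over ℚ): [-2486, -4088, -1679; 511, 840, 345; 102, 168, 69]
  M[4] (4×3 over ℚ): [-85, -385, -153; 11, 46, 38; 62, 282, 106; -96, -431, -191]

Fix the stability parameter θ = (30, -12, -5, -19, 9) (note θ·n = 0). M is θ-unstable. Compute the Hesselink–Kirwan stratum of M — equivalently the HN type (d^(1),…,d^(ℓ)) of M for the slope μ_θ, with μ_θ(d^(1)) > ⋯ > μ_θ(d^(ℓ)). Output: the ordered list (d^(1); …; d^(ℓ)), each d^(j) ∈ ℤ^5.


Barcode: M ≅ I[1,5]^2, I[3,3], I[4,4], I[5,5]^2. HN layers by μ_θ (4 steps, strictly decreasing):
  μ^(1)=9; μ^(2)=-3/2; μ^(3)=-5; μ^(4)=-19

((0, 0, 0, 0, 4); (2, 2, 2, 2, 0); (0, 0, 1, 0, 0); (0, 0, 0, 1, 0))


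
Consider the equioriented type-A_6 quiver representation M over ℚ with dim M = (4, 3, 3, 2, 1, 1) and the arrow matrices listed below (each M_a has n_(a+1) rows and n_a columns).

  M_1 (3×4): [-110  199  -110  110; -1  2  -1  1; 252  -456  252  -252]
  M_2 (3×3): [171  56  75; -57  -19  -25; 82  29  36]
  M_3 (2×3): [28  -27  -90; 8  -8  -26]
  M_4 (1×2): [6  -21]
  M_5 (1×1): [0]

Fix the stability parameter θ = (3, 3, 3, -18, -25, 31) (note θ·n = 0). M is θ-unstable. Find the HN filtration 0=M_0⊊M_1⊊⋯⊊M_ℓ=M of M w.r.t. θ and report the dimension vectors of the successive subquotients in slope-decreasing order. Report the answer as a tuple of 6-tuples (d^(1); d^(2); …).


Barcode: M ≅ I[1,1]^2, I[1,4], I[1,5], I[2,3], I[6,6]. HN layers by μ_θ (4 steps, strictly decreasing):
  μ^(1)=31; μ^(2)=3; μ^(3)=-9/4; μ^(4)=-34/5

((0, 0, 0, 0, 0, 1); (2, 1, 1, 0, 0, 0); (1, 1, 1, 1, 0, 0); (1, 1, 1, 1, 1, 0))


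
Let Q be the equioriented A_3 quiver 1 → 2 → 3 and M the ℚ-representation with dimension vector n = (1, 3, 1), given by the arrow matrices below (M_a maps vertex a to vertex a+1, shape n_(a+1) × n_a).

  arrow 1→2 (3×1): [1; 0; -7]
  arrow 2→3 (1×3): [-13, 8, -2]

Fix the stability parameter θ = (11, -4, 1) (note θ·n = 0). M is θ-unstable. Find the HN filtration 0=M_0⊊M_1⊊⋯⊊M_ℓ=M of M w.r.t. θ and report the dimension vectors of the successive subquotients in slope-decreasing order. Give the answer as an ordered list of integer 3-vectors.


Interval decomposition of M: I[1,3], I[2,2]^2.
HN type (ℓ=2): μ^(1)=8/3; μ^(2)=-4

((1, 1, 1); (0, 2, 0))


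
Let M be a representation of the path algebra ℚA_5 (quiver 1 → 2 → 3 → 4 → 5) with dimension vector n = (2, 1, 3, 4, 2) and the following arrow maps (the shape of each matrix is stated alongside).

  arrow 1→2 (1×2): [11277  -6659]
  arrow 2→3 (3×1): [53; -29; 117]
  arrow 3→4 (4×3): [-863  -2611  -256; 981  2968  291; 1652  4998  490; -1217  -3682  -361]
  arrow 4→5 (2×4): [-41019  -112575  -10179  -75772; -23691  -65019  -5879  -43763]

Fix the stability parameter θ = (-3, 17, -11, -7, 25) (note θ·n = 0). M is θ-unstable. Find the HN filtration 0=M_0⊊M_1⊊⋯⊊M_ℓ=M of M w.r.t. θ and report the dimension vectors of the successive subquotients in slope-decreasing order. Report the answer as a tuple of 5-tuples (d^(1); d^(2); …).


Interval decomposition of M: I[1,1], I[1,5], I[3,3], I[3,5], I[4,4]^2.
HN type (ℓ=5): μ^(1)=25; μ^(2)=-1/3; μ^(3)=-3; μ^(4)=-7; μ^(5)=-11

((0, 0, 0, 0, 2); (0, 1, 1, 1, 0); (2, 0, 0, 0, 0); (0, 0, 0, 3, 0); (0, 0, 2, 0, 0))


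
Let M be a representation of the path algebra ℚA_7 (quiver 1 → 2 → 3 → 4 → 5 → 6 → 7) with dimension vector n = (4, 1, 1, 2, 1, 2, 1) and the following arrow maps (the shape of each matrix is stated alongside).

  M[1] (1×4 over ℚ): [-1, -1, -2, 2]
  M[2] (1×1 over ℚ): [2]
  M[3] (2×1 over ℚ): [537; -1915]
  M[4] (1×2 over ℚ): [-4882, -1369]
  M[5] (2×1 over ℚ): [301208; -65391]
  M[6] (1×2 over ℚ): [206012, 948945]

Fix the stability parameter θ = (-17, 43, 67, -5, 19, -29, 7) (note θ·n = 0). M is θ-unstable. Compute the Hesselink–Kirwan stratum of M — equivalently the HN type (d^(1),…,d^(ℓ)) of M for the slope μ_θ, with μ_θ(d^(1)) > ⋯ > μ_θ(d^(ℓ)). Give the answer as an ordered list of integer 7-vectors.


Barcode: M ≅ I[1,1]^3, I[1,7], I[4,4], I[6,6]. HN layers by μ_θ (4 steps, strictly decreasing):
  μ^(1)=17; μ^(2)=-5; μ^(3)=-17; μ^(4)=-29

((0, 1, 1, 1, 1, 1, 1); (0, 0, 0, 1, 0, 0, 0); (4, 0, 0, 0, 0, 0, 0); (0, 0, 0, 0, 0, 1, 0))


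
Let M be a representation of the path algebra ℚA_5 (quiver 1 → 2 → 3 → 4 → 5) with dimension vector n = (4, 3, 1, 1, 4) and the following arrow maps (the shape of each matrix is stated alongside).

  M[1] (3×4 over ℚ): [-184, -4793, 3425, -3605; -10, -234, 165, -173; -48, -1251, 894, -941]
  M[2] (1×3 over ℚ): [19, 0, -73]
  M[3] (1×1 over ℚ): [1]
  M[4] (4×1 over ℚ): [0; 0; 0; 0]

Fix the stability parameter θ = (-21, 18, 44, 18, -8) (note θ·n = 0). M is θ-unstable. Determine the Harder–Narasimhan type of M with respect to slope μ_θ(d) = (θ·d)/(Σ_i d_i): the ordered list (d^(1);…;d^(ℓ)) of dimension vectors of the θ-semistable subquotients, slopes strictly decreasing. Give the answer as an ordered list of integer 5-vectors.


Via rank(M_{q-1}∘⋯∘M_p): M ≅ I[1,1], I[1,2]^2, I[1,4], I[5,5]^4.
μ_θ-semistable layers: μ^(1)=31; μ^(2)=18; μ^(3)=-8; μ^(4)=-21

((0, 0, 1, 1, 0); (0, 3, 0, 0, 0); (0, 0, 0, 0, 4); (4, 0, 0, 0, 0))


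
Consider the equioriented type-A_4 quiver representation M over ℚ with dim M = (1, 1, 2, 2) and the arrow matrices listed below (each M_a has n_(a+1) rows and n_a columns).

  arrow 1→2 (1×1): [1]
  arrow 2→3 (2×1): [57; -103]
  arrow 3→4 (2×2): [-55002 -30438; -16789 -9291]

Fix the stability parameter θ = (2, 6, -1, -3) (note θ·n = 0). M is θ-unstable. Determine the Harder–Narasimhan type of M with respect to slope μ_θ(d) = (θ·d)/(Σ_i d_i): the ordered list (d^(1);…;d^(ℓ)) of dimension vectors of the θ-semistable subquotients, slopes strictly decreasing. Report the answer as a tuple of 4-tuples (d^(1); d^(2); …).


Interval decomposition of M: I[1,3], I[3,4], I[4,4].
HN type (ℓ=4): μ^(1)=5/2; μ^(2)=2; μ^(3)=-2; μ^(4)=-3

((0, 1, 1, 0); (1, 0, 0, 0); (0, 0, 1, 1); (0, 0, 0, 1))


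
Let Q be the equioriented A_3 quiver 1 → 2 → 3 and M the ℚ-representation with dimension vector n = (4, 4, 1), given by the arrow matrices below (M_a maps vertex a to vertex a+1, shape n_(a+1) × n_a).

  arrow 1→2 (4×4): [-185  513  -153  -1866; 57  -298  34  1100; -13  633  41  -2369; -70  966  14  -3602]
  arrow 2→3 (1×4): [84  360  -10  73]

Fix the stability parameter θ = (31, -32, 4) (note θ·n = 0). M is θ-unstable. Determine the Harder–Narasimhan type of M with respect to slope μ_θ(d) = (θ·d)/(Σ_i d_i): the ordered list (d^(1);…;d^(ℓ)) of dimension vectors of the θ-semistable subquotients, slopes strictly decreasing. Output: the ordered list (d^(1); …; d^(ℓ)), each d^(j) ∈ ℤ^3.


Interval decomposition of M: I[1,1], I[1,2]^3, I[2,3].
HN type (ℓ=4): μ^(1)=31; μ^(2)=4; μ^(3)=-1/2; μ^(4)=-32

((1, 0, 0); (0, 0, 1); (3, 3, 0); (0, 1, 0))


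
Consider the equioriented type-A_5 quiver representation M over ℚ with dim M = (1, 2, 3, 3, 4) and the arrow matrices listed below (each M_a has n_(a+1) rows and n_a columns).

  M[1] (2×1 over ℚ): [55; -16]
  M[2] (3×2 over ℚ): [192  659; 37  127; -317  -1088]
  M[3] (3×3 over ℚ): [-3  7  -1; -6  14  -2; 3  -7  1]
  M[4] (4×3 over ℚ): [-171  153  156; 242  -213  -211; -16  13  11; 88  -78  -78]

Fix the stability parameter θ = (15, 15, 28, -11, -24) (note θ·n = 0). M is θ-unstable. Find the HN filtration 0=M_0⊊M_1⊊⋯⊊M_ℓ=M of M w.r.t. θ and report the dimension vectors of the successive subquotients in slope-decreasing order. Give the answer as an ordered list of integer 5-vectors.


Via rank(M_{q-1}∘⋯∘M_p): M ≅ I[1,3], I[2,3], I[3,5], I[4,5]^2, I[5,5].
μ_θ-semistable layers: μ^(1)=28; μ^(2)=15; μ^(3)=-7/3; μ^(4)=-35/2; μ^(5)=-24

((0, 0, 2, 0, 0); (1, 2, 0, 0, 0); (0, 0, 1, 1, 1); (0, 0, 0, 2, 2); (0, 0, 0, 0, 1))


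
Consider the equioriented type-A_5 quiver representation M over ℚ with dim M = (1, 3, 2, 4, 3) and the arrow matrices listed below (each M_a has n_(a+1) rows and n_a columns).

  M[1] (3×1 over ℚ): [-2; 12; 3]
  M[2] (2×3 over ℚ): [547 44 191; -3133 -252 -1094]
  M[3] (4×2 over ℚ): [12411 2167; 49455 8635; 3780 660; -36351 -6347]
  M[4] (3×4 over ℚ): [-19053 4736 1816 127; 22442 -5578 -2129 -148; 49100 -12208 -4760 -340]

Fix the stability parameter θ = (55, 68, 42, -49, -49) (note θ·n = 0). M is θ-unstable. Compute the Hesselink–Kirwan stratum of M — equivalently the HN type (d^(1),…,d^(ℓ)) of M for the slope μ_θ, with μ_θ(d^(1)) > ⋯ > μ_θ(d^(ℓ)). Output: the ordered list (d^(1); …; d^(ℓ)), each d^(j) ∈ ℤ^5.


Via rank(M_{q-1}∘⋯∘M_p): M ≅ I[1,4], I[2,2], I[2,3], I[4,4], I[4,5]^2, I[5,5].
μ_θ-semistable layers: μ^(1)=68; μ^(2)=55; μ^(3)=29; μ^(4)=-49

((0, 1, 0, 0, 0); (0, 1, 1, 0, 0); (1, 1, 1, 1, 0); (0, 0, 0, 3, 3))


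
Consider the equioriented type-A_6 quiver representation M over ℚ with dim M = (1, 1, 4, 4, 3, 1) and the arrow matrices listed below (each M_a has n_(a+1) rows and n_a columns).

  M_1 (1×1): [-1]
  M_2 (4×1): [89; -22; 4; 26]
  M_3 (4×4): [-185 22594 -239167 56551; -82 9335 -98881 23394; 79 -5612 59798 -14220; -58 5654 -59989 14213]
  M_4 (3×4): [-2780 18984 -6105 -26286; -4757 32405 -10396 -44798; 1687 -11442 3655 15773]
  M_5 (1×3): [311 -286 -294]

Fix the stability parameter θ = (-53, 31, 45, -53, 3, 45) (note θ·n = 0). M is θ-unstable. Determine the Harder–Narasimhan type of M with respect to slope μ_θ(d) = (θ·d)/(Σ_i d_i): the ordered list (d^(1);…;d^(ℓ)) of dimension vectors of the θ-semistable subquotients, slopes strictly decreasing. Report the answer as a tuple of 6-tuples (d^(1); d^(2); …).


Barcode: M ≅ I[1,6], I[3,4], I[3,5]^2. HN layers by μ_θ (5 steps, strictly decreasing):
  μ^(1)=45; μ^(2)=13/2; μ^(3)=3; μ^(4)=-4; μ^(5)=-53

((0, 0, 0, 0, 0, 1); (0, 1, 1, 1, 1, 0); (0, 0, 0, 0, 2, 0); (0, 0, 3, 3, 0, 0); (1, 0, 0, 0, 0, 0))


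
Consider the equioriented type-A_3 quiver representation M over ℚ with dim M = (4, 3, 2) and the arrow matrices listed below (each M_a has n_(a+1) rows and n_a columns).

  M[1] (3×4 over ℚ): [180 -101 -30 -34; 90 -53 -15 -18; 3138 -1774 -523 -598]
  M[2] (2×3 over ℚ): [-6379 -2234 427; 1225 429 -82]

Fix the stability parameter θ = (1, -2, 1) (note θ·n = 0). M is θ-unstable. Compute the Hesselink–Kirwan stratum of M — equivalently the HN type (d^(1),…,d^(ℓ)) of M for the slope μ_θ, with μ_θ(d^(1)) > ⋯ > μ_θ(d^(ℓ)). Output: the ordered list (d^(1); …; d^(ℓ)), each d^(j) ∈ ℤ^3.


Interval decomposition of M: I[1,1], I[1,2], I[1,3]^2.
HN type (ℓ=2): μ^(1)=1; μ^(2)=-1/2

((1, 0, 2); (3, 3, 0))


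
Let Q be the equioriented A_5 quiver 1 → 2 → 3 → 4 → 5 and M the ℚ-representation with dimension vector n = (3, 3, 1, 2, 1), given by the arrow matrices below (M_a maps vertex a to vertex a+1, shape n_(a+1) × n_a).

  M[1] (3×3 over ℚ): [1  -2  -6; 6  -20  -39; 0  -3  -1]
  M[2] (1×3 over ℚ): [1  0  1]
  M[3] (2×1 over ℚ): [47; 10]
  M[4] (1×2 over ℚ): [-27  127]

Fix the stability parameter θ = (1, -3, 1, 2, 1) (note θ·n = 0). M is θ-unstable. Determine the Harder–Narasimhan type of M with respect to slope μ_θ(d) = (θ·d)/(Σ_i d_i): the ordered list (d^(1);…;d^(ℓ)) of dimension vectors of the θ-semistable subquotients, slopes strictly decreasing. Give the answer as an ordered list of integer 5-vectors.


Interval decomposition of M: I[1,2]^2, I[1,5], I[4,4].
HN type (ℓ=4): μ^(1)=2; μ^(2)=3/2; μ^(3)=1; μ^(4)=-1

((0, 0, 0, 1, 0); (0, 0, 0, 1, 1); (0, 0, 1, 0, 0); (3, 3, 0, 0, 0))


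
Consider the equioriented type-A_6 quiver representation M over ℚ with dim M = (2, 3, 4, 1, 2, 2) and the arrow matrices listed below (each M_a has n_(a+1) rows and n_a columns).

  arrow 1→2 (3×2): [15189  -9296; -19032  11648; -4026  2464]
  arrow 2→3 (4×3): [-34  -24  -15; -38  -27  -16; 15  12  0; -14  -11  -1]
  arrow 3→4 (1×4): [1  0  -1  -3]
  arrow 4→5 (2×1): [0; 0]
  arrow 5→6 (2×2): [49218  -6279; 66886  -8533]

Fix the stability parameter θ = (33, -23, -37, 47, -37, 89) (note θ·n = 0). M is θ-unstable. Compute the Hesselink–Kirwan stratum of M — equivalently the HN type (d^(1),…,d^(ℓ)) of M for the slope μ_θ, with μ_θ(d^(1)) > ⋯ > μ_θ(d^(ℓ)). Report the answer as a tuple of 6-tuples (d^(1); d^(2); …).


Via rank(M_{q-1}∘⋯∘M_p): M ≅ I[1,1], I[1,4], I[2,3]^2, I[3,3], I[5,5], I[5,6], I[6,6].
μ_θ-semistable layers: μ^(1)=89; μ^(2)=47; μ^(3)=33; μ^(4)=-9; μ^(5)=-30; μ^(6)=-37

((0, 0, 0, 0, 0, 2); (0, 0, 0, 1, 0, 0); (1, 0, 0, 0, 0, 0); (1, 1, 1, 0, 0, 0); (0, 2, 2, 0, 0, 0); (0, 0, 1, 0, 2, 0))


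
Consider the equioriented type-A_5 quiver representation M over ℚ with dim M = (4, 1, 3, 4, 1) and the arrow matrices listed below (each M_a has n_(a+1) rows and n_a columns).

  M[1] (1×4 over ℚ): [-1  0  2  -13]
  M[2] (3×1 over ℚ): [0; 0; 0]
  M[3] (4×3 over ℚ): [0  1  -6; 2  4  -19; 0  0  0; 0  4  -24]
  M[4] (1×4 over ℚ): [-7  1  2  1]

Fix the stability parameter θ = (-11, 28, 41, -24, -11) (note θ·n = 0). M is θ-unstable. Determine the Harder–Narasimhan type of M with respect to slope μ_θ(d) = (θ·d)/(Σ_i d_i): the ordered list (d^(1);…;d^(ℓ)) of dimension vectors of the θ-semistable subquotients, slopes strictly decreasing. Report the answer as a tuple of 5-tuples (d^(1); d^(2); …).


Interval decomposition of M: I[1,1]^3, I[1,2], I[3,3], I[3,4], I[3,5], I[4,4]^2.
HN type (ℓ=6): μ^(1)=41; μ^(2)=28; μ^(3)=17/2; μ^(4)=2; μ^(5)=-11; μ^(6)=-24

((0, 0, 1, 0, 0); (0, 1, 0, 0, 0); (0, 0, 1, 1, 0); (0, 0, 1, 1, 1); (4, 0, 0, 0, 0); (0, 0, 0, 2, 0))


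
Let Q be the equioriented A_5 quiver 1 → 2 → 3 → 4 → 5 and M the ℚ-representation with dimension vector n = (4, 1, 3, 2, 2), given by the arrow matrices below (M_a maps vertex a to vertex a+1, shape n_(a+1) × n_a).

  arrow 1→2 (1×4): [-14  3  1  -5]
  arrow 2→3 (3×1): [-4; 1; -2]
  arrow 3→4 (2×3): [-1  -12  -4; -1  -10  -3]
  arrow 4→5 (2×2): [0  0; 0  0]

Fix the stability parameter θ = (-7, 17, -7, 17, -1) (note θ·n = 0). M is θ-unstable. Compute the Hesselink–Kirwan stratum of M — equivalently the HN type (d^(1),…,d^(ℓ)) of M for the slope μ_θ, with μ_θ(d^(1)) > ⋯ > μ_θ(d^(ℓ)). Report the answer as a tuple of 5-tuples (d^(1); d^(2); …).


Interval decomposition of M: I[1,1]^3, I[1,3], I[3,4]^2, I[5,5]^2.
HN type (ℓ=4): μ^(1)=17; μ^(2)=5; μ^(3)=-1; μ^(4)=-7

((0, 0, 0, 2, 0); (0, 1, 1, 0, 0); (0, 0, 0, 0, 2); (4, 0, 2, 0, 0))


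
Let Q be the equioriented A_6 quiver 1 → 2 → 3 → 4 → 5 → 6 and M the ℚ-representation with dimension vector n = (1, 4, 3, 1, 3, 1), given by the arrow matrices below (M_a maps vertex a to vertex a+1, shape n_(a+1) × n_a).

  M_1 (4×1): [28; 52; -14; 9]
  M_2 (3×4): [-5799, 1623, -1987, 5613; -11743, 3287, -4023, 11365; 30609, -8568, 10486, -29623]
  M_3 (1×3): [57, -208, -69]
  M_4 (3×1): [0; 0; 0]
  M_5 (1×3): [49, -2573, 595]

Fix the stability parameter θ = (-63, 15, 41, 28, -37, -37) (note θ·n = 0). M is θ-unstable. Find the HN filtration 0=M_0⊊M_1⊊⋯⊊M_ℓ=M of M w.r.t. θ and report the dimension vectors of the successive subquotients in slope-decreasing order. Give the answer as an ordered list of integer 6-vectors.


Interval decomposition of M: I[1,4], I[2,2], I[2,3]^2, I[5,5]^2, I[5,6].
HN type (ℓ=5): μ^(1)=41; μ^(2)=69/2; μ^(3)=15; μ^(4)=-37; μ^(5)=-63

((0, 0, 2, 0, 0, 0); (0, 0, 1, 1, 0, 0); (0, 4, 0, 0, 0, 0); (0, 0, 0, 0, 3, 1); (1, 0, 0, 0, 0, 0))


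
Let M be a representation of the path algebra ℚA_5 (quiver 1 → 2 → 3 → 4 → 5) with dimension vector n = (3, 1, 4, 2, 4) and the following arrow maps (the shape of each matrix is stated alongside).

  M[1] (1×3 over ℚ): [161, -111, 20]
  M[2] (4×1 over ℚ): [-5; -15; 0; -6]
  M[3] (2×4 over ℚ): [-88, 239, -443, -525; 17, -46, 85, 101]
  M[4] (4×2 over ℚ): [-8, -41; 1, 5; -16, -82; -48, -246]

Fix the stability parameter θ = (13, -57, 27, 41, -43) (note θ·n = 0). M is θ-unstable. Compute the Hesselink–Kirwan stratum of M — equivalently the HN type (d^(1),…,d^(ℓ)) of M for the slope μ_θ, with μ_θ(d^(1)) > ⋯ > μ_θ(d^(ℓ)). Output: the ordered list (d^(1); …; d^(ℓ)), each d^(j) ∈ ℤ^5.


Barcode: M ≅ I[1,1]^2, I[1,5], I[3,3]^2, I[3,5], I[5,5]^2. HN layers by μ_θ (5 steps, strictly decreasing):
  μ^(1)=27; μ^(2)=13; μ^(3)=25/3; μ^(4)=-22; μ^(5)=-43

((0, 0, 2, 0, 0); (2, 0, 0, 0, 0); (0, 0, 2, 2, 2); (1, 1, 0, 0, 0); (0, 0, 0, 0, 2))


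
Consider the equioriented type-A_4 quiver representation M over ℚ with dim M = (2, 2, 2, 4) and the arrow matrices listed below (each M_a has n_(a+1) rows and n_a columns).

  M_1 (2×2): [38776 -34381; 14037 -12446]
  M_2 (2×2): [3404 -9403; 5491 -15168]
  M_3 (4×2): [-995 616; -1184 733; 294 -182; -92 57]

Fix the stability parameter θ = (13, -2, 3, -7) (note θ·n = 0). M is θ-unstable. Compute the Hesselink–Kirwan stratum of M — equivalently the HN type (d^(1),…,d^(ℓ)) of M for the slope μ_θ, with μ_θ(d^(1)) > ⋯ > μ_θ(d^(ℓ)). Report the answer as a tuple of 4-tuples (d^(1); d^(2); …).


Via rank(M_{q-1}∘⋯∘M_p): M ≅ I[1,4]^2, I[4,4]^2.
μ_θ-semistable layers: μ^(1)=7/4; μ^(2)=-7

((2, 2, 2, 2); (0, 0, 0, 2))


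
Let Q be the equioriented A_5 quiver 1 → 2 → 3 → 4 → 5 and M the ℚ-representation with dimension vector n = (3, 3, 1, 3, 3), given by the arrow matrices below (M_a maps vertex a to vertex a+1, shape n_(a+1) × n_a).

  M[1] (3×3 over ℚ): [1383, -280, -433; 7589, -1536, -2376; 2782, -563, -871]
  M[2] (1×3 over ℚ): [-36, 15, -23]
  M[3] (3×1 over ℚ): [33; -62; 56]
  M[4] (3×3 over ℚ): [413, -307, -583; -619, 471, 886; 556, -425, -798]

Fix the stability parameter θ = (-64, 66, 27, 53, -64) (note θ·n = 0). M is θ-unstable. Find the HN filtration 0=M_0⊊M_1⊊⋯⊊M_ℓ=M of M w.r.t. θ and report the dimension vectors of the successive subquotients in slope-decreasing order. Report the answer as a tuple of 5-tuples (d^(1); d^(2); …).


Via rank(M_{q-1}∘⋯∘M_p): M ≅ I[1,2]^2, I[1,5], I[4,5]^2.
μ_θ-semistable layers: μ^(1)=66; μ^(2)=41/2; μ^(3)=-11/2; μ^(4)=-64

((0, 2, 0, 0, 0); (0, 1, 1, 1, 1); (0, 0, 0, 2, 2); (3, 0, 0, 0, 0))


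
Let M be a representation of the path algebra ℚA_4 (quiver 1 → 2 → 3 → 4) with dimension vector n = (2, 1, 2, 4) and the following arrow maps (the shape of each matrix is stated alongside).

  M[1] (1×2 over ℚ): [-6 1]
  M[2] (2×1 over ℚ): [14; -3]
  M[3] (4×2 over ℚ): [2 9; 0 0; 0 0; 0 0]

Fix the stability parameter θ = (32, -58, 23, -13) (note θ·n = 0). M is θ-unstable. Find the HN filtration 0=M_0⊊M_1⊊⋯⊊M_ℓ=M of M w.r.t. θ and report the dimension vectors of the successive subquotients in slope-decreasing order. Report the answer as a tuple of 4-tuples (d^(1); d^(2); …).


Barcode: M ≅ I[1,1], I[1,4], I[3,3], I[4,4]^3. HN layers by μ_θ (4 steps, strictly decreasing):
  μ^(1)=32; μ^(2)=23; μ^(3)=5; μ^(4)=-13

((1, 0, 0, 0); (0, 0, 1, 0); (0, 0, 1, 1); (1, 1, 0, 3))


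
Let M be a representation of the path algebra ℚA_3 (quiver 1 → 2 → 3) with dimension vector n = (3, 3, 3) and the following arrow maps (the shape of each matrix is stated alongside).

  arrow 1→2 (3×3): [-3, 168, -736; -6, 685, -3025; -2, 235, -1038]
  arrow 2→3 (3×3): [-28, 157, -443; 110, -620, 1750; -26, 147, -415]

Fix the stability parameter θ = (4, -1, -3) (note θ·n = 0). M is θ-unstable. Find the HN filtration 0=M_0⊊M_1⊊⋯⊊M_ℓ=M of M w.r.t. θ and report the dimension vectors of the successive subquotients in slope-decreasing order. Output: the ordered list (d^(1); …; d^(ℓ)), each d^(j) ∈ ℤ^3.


Interval decomposition of M: I[1,2], I[1,3]^2, I[3,3].
HN type (ℓ=3): μ^(1)=3/2; μ^(2)=0; μ^(3)=-3

((1, 1, 0); (2, 2, 2); (0, 0, 1))


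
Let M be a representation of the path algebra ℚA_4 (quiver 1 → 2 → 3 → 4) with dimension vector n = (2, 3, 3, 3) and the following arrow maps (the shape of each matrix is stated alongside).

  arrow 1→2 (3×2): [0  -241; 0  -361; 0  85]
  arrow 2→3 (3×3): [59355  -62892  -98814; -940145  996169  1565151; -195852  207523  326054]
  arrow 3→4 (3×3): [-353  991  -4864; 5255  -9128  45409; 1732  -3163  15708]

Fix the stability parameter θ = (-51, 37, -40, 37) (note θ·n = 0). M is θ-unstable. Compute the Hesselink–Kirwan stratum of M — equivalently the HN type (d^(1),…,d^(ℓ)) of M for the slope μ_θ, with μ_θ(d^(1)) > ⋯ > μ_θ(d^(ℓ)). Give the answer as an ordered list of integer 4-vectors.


Interval decomposition of M: I[1,1], I[1,4], I[2,4]^2.
HN type (ℓ=3): μ^(1)=37; μ^(2)=-3/2; μ^(3)=-51

((0, 0, 0, 3); (0, 3, 3, 0); (2, 0, 0, 0))


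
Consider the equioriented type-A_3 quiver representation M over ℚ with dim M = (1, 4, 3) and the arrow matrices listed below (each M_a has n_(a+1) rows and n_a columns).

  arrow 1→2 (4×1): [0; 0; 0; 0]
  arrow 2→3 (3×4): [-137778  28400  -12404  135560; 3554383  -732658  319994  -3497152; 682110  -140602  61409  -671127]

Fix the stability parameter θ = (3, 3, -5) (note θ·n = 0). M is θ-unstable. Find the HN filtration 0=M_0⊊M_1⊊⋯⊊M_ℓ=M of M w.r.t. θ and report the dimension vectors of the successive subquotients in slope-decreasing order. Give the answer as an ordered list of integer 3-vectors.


Barcode: M ≅ I[1,1], I[2,2], I[2,3]^3. HN layers by μ_θ (2 steps, strictly decreasing):
  μ^(1)=3; μ^(2)=-1

((1, 1, 0); (0, 3, 3))


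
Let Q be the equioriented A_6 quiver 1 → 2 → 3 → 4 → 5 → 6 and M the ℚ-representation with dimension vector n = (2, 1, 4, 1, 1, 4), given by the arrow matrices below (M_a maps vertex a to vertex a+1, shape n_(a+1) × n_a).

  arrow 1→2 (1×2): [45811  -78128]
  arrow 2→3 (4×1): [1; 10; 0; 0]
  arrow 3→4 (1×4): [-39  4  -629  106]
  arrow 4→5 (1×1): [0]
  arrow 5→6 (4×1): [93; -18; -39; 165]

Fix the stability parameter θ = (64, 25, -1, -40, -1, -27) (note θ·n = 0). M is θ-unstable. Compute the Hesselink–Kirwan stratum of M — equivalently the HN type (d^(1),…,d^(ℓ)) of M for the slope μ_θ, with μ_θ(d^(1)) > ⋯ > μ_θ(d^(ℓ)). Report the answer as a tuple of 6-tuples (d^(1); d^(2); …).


Via rank(M_{q-1}∘⋯∘M_p): M ≅ I[1,1], I[1,4], I[3,3]^3, I[5,6], I[6,6]^3.
μ_θ-semistable layers: μ^(1)=64; μ^(2)=12; μ^(3)=-1; μ^(4)=-14; μ^(5)=-27

((1, 0, 0, 0, 0, 0); (1, 1, 1, 1, 0, 0); (0, 0, 3, 0, 0, 0); (0, 0, 0, 0, 1, 1); (0, 0, 0, 0, 0, 3))


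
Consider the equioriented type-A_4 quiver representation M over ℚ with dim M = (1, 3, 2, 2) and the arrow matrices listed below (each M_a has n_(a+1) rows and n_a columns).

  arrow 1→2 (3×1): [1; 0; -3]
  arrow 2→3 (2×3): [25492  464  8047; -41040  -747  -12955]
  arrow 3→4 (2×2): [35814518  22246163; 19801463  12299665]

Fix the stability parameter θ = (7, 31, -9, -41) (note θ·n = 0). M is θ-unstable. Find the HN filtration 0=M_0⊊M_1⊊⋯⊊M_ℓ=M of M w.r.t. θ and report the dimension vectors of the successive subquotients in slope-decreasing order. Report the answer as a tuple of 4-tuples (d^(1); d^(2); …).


Via rank(M_{q-1}∘⋯∘M_p): M ≅ I[1,4], I[2,2], I[2,4].
μ_θ-semistable layers: μ^(1)=31; μ^(2)=-3; μ^(3)=-19/3

((0, 1, 0, 0); (1, 1, 1, 1); (0, 1, 1, 1))
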